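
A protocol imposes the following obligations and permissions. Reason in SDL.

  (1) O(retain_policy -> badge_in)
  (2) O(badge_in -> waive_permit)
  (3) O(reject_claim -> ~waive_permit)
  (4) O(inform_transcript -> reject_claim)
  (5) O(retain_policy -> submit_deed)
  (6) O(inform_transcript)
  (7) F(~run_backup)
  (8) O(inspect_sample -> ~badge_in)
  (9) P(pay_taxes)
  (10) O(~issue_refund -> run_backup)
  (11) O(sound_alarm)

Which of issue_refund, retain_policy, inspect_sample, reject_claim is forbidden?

Premise 6 gives O(inform_transcript).
Applying K to premise 4 (O(inform_transcript -> reject_claim)) and O(inform_transcript) yields O(reject_claim).
With premise 3, O(reject_claim -> ~waive_permit), the K-axiom yields O(~waive_permit).
Premise 2 is O(badge_in -> waive_permit); contrapositively O(~waive_permit -> ~badge_in). Since O(~waive_permit) holds, K gives O(~badge_in).
Premise 1 is O(retain_policy -> badge_in); contrapositively O(~badge_in -> ~retain_policy). Since O(~badge_in) holds, K gives O(~retain_policy).
So O(~retain_policy) holds, i.e. retain_policy is forbidden. None of the other listed options is forbidden under the premises.

retain_policy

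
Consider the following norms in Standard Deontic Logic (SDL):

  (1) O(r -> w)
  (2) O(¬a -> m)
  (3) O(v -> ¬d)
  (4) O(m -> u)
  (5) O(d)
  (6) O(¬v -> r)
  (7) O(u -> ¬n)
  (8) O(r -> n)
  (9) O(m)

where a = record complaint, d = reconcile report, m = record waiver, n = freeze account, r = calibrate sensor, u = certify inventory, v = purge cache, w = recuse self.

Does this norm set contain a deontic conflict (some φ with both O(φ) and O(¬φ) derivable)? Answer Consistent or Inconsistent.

Inconsistent

Premise 9 states O(m) outright.
Applying K to premise 4 (O(m -> u)) and O(m) yields O(u).
From O(u) and premise 7, O(u -> ¬n), we obtain O(¬n).
The contrapositive of premise 8 (O(r -> n)) is O(¬n -> ¬r), and O(¬n) is already established, so O(¬r).
Premise 6 is O(¬v -> r); contrapositively O(¬r -> v). Since O(¬r) holds, K gives O(v).
With premise 3, O(v -> ¬d), the K-axiom yields O(¬d).
But premise 5 directly asserts O(d).
We now have both O(¬d) and O(d) — d is simultaneously obligatory and forbidden, violating the D-axiom.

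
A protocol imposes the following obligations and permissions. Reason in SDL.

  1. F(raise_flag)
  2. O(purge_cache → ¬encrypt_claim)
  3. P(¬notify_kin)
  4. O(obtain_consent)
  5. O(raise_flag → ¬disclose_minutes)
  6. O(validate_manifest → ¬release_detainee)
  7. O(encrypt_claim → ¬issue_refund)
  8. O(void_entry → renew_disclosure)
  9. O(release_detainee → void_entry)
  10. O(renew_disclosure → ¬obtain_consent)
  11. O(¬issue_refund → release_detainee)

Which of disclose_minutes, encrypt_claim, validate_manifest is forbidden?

Premise 4 gives O(obtain_consent).
Premise 10, O(renew_disclosure → ¬obtain_consent), contraposes to O(obtain_consent → ¬renew_disclosure); with O(obtain_consent) we get O(¬renew_disclosure).
Premise 8, O(void_entry → renew_disclosure), contraposes to O(¬renew_disclosure → ¬void_entry); with O(¬renew_disclosure) we get O(¬void_entry).
Premise 9 is O(release_detainee → void_entry); contrapositively O(¬void_entry → ¬release_detainee). Since O(¬void_entry) holds, K gives O(¬release_detainee).
Premise 11, O(¬issue_refund → release_detainee), contraposes to O(¬release_detainee → issue_refund); with O(¬release_detainee) we get O(issue_refund).
Premise 7 is O(encrypt_claim → ¬issue_refund); contrapositively O(issue_refund → ¬encrypt_claim). Since O(issue_refund) holds, K gives O(¬encrypt_claim).
So O(¬encrypt_claim) holds, i.e. encrypt_claim is forbidden. None of the other listed options is forbidden under the premises.

encrypt_claim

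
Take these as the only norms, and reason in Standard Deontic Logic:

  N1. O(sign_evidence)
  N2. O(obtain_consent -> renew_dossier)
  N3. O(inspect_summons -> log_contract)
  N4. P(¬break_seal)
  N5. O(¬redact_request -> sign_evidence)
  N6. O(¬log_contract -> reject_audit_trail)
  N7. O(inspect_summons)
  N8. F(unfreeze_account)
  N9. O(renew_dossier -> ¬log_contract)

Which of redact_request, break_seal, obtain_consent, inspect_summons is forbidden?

From premise 7 we have O(inspect_summons).
With premise 3, O(inspect_summons -> log_contract), the K-axiom yields O(log_contract).
Premise 9 is O(renew_dossier -> ¬log_contract); contrapositively O(log_contract -> ¬renew_dossier). Since O(log_contract) holds, K gives O(¬renew_dossier).
The contrapositive of premise 2 (O(obtain_consent -> renew_dossier)) is O(¬renew_dossier -> ¬obtain_consent), and O(¬renew_dossier) is already established, so O(¬obtain_consent).
So O(¬obtain_consent) holds, i.e. obtain_consent is forbidden. None of the other listed options is forbidden under the premises.

obtain_consent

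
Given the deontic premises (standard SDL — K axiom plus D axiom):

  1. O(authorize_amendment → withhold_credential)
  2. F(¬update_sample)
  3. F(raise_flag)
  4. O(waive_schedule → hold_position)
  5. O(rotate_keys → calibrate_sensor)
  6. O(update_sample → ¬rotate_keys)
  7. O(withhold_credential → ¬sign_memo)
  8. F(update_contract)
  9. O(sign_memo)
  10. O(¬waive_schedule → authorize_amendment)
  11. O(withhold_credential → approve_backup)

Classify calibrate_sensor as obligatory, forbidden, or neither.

Neither

Premise 5 is O(rotate_keys → calibrate_sensor), but O(rotate_keys) is not derivable from the premises, so it does not yield O(calibrate_sensor).
No premise or chain of K-axiom applications forces O(calibrate_sensor), and none forces O(¬calibrate_sensor). So calibrate_sensor is neither obligatory nor forbidden under these norms.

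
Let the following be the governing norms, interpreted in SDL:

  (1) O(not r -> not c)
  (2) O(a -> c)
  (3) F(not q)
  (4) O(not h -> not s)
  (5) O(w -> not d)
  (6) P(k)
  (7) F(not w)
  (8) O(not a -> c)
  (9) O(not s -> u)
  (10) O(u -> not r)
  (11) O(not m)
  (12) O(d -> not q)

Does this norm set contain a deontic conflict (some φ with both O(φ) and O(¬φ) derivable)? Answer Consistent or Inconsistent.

Consistent

Premise 12 is O(d -> not q), but O(d) is not derivable from the premises, so it does not yield O(not q).
So O(not q) is not derivable, and the apparent clash with O(q) does not arise.
A world satisfying every obligation exists (e.g. a=false, c=true, d=false, h=true, k=false, m=false, q=true, r=true, s=true, u=false, w=true); no atom is both obligatory and forbidden, so the set is consistent.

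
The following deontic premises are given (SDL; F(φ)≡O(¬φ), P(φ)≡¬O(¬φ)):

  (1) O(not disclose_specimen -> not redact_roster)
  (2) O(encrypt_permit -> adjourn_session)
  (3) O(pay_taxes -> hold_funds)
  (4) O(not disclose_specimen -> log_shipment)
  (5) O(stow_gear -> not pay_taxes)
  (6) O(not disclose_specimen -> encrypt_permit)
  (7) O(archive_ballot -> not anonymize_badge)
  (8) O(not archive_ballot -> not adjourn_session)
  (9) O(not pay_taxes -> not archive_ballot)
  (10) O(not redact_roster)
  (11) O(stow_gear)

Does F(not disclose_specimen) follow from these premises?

Premise 11 gives O(stow_gear).
With premise 5, O(stow_gear -> not pay_taxes), the K-axiom yields O(not pay_taxes).
Premise 9 is O(not pay_taxes -> not archive_ballot); since O(not pay_taxes), deontic closure gives O(not archive_ballot).
With premise 8, O(not archive_ballot -> not adjourn_session), the K-axiom yields O(not adjourn_session).
Premise 2 is O(encrypt_permit -> adjourn_session); contrapositively O(not adjourn_session -> not encrypt_permit). Since O(not adjourn_session) holds, K gives O(not encrypt_permit).
The contrapositive of premise 6 (O(not disclose_specimen -> encrypt_permit)) is O(not encrypt_permit -> disclose_specimen), and O(not encrypt_permit) is already established, so O(disclose_specimen).
Premises 1, 3, 4, 7, 10 do not contribute to this derivation.
So O(disclose_specimen) holds, i.e. F(not disclose_specimen). The claim follows.

Yes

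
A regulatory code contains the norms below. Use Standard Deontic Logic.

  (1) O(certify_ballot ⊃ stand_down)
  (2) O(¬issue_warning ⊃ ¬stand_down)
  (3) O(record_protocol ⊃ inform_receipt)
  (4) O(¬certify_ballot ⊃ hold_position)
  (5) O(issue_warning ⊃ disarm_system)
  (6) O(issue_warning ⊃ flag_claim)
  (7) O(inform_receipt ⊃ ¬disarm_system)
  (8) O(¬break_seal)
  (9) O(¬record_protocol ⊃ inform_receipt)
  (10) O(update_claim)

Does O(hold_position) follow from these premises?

Yes

Premises 9 and 3 are O(¬record_protocol ⊃ inform_receipt) and O(record_protocol ⊃ inform_receipt); every ideal world satisfies ¬record_protocol or record_protocol, so in either case inform_receipt holds — hence O(inform_receipt).
From O(inform_receipt) and premise 7, O(inform_receipt ⊃ ¬disarm_system), we obtain O(¬disarm_system).
The contrapositive of premise 5 (O(issue_warning ⊃ disarm_system)) is O(¬disarm_system ⊃ ¬issue_warning), and O(¬disarm_system) is already established, so O(¬issue_warning).
From O(¬issue_warning) and premise 2, O(¬issue_warning ⊃ ¬stand_down), we obtain O(¬stand_down).
The contrapositive of premise 1 (O(certify_ballot ⊃ stand_down)) is O(¬stand_down ⊃ ¬certify_ballot), and O(¬stand_down) is already established, so O(¬certify_ballot).
From O(¬certify_ballot) and premise 4, O(¬certify_ballot ⊃ hold_position), we obtain O(hold_position).
Premises 6, 8, 10 do not contribute to this derivation.
So O(hold_position) follows.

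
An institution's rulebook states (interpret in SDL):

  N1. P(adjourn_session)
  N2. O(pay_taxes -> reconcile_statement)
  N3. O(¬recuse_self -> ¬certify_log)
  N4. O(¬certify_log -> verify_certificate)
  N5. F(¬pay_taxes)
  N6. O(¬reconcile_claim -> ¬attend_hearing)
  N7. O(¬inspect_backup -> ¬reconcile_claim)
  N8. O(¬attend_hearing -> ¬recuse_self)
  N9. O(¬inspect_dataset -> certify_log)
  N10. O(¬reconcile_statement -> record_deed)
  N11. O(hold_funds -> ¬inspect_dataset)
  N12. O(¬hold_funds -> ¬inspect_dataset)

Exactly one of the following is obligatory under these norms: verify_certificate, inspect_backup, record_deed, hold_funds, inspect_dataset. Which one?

inspect_backup

Premises 12 and 11 are O(¬hold_funds -> ¬inspect_dataset) and O(hold_funds -> ¬inspect_dataset); every ideal world satisfies ¬hold_funds or hold_funds, so in either case ¬inspect_dataset holds — hence O(¬inspect_dataset).
Premise 9 is O(¬inspect_dataset -> certify_log); since O(¬inspect_dataset), deontic closure gives O(certify_log).
Premise 3, O(¬recuse_self -> ¬certify_log), contraposes to O(certify_log -> recuse_self); with O(certify_log) we get O(recuse_self).
Premise 8 is O(¬attend_hearing -> ¬recuse_self); contrapositively O(recuse_self -> attend_hearing). Since O(recuse_self) holds, K gives O(attend_hearing).
Premise 6 is O(¬reconcile_claim -> ¬attend_hearing); contrapositively O(attend_hearing -> reconcile_claim). Since O(attend_hearing) holds, K gives O(reconcile_claim).
The contrapositive of premise 7 (O(¬inspect_backup -> ¬reconcile_claim)) is O(reconcile_claim -> inspect_backup), and O(reconcile_claim) is already established, so O(inspect_backup).
So O(inspect_backup) holds — inspect_backup is obligatory. None of the other listed options is made obligatory by any chain of premises.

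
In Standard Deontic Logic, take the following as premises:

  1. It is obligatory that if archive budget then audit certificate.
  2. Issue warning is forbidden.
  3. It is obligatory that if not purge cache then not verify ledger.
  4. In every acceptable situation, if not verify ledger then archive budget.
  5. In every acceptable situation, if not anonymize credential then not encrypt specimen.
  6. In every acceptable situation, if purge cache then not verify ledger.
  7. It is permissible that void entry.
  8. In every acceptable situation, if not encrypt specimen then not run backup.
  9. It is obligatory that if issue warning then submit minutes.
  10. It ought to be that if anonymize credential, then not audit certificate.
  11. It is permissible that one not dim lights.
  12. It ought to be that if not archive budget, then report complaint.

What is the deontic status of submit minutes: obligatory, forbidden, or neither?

Premise 9 is O(issue_warning → submit_minutes), but O(issue_warning) is not derivable from the premises, so it does not yield O(submit_minutes).
No premise or chain of K-axiom applications forces O(submit_minutes), and none forces O(¬submit_minutes). So submit_minutes is neither obligatory nor forbidden under these norms.

Neither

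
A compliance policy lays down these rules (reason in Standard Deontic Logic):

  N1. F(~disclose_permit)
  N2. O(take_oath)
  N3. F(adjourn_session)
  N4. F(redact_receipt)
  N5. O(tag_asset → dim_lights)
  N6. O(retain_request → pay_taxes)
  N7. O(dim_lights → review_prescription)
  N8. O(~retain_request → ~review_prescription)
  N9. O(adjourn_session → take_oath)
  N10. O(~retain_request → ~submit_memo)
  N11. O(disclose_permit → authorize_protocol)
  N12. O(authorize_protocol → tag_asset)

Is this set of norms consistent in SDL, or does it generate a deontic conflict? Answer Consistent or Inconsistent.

Consistent

Premise 9 is O(adjourn_session → take_oath); even if O(take_oath) held, inferring O(adjourn_session) would be affirming the consequent — invalid.
So O(adjourn_session) is not derivable, and the apparent clash with O(~adjourn_session) does not arise.
A world satisfying every obligation exists (e.g. adjourn_session=false, authorize_protocol=true, dim_lights=true, disclose_permit=true, pay_taxes=true, redact_receipt=false, retain_request=true, review_prescription=true, submit_memo=false, tag_asset=true, take_oath=true); no atom is both obligatory and forbidden, so the set is consistent.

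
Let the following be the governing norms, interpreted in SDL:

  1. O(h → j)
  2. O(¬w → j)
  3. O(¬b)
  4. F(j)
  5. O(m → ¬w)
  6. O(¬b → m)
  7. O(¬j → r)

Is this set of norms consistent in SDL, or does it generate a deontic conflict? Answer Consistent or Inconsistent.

Premise 3 states O(¬b) outright.
From O(¬b) and premise 6, O(¬b → m), we obtain O(m).
Premise 5 is O(m → ¬w); since O(m), deontic closure gives O(¬w).
Premise 2 is O(¬w → j); since O(¬w), deontic closure gives O(j).
Yet premise 4 is F(j), i.e. O(¬j).
We now have both O(j) and O(¬j) — j is simultaneously obligatory and forbidden, violating the D-axiom.

Inconsistent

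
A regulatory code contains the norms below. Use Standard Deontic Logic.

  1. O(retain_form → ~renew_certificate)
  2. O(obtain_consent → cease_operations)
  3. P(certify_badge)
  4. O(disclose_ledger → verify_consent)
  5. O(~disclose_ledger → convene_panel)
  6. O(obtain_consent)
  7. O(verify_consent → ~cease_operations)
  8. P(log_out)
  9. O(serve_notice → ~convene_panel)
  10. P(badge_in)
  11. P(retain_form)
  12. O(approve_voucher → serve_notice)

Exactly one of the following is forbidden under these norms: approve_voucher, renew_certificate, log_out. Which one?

approve_voucher

Premise 6 gives O(obtain_consent).
From O(obtain_consent) and premise 2, O(obtain_consent → cease_operations), we obtain O(cease_operations).
The contrapositive of premise 7 (O(verify_consent → ~cease_operations)) is O(cease_operations → ~verify_consent), and O(cease_operations) is already established, so O(~verify_consent).
Premise 4, O(disclose_ledger → verify_consent), contraposes to O(~verify_consent → ~disclose_ledger); with O(~verify_consent) we get O(~disclose_ledger).
From O(~disclose_ledger) and premise 5, O(~disclose_ledger → convene_panel), we obtain O(convene_panel).
Premise 9, O(serve_notice → ~convene_panel), contraposes to O(convene_panel → ~serve_notice); with O(convene_panel) we get O(~serve_notice).
Premise 12, O(approve_voucher → serve_notice), contraposes to O(~serve_notice → ~approve_voucher); with O(~serve_notice) we get O(~approve_voucher).
So O(~approve_voucher) holds, i.e. approve_voucher is forbidden. None of the other listed options is forbidden under the premises.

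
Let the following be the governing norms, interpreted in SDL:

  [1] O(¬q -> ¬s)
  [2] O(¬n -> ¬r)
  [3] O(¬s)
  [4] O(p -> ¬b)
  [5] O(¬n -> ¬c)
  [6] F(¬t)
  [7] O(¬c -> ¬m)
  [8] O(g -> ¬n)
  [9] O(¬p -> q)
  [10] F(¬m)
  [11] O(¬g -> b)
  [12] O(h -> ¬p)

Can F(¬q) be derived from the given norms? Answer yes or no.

Yes

Premise 10 is F(¬m), i.e. O(m).
Premise 7 is O(¬c -> ¬m); contrapositively O(m -> c). Since O(m) holds, K gives O(c).
Premise 5, O(¬n -> ¬c), contraposes to O(c -> n); with O(c) we get O(n).
Premise 8 is O(g -> ¬n); contrapositively O(n -> ¬g). Since O(n) holds, K gives O(¬g).
Premise 11 is O(¬g -> b); since O(¬g), deontic closure gives O(b).
Premise 4 is O(p -> ¬b); contrapositively O(b -> ¬p). Since O(b) holds, K gives O(¬p).
With premise 9, O(¬p -> q), the K-axiom yields O(q).
Premises 1, 2, 3, 6, 12 do not contribute to this derivation.
So O(q) holds, i.e. F(¬q). The claim follows.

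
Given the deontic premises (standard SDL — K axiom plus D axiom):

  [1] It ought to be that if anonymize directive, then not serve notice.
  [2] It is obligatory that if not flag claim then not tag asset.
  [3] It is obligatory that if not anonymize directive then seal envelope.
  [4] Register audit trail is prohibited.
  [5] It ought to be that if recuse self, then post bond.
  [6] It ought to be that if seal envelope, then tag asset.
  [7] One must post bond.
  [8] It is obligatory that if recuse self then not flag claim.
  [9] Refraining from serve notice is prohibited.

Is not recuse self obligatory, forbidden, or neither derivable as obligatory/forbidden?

F(¬serve_notice) at premise 9 means O(serve_notice).
The contrapositive of premise 1 (O(anonymize_directive → ¬serve_notice)) is O(serve_notice → ¬anonymize_directive), and O(serve_notice) is already established, so O(¬anonymize_directive).
Premise 3 is O(¬anonymize_directive → seal_envelope); since O(¬anonymize_directive), deontic closure gives O(seal_envelope).
With premise 6, O(seal_envelope → tag_asset), the K-axiom yields O(tag_asset).
The contrapositive of premise 2 (O(¬flag_claim → ¬tag_asset)) is O(tag_asset → flag_claim), and O(tag_asset) is already established, so O(flag_claim).
Premise 8, O(recuse_self → ¬flag_claim), contraposes to O(flag_claim → ¬recuse_self); with O(flag_claim) we get O(¬recuse_self).
Premises 4, 5, 7 do not contribute to this derivation.
Hence ¬recuse_self is obligatory.

Obligatory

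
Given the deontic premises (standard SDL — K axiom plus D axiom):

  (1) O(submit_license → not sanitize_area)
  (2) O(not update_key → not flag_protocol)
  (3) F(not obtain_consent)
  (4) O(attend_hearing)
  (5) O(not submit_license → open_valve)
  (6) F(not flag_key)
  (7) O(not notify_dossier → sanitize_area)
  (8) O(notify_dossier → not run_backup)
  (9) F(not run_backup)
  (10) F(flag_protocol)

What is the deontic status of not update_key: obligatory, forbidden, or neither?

Neither

Premise 2 is O(not update_key → not flag_protocol); even if O(not flag_protocol) held, inferring O(not update_key) would be affirming the consequent — invalid.
No premise or chain of K-axiom applications forces O(not update_key), and none forces O(update_key). So not update_key is neither obligatory nor forbidden under these norms.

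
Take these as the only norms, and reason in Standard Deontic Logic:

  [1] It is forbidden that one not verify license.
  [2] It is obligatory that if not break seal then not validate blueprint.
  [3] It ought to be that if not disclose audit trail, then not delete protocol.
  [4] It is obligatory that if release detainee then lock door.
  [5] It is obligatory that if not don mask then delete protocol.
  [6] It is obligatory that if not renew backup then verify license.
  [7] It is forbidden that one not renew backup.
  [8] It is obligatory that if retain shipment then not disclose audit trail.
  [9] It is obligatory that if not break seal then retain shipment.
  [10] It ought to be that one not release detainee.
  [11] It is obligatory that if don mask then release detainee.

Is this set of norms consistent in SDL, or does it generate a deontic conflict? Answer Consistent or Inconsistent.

Premise 6 is O(¬renew_backup → verify_license); even if O(verify_license) held, inferring O(¬renew_backup) would be affirming the consequent — invalid.
So O(¬renew_backup) is not derivable, and the apparent clash with O(renew_backup) does not arise.
A world satisfying every obligation exists (e.g. break_seal=true, delete_protocol=true, disclose_audit_trail=true, don_mask=false, lock_door=false, release_detainee=false, renew_backup=true, retain_shipment=false, validate_blueprint=false, verify_license=true); no atom is both obligatory and forbidden, so the set is consistent.

Consistent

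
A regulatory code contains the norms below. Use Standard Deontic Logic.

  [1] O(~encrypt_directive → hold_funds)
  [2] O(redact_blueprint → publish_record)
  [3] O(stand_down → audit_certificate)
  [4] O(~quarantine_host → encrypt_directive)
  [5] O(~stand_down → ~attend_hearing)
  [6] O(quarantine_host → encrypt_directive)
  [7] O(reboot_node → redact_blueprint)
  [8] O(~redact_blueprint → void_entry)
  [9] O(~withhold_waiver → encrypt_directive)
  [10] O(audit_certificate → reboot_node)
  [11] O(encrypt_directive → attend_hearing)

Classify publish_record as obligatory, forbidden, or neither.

Obligatory

Premises 4 and 6 are O(~quarantine_host → encrypt_directive) and O(quarantine_host → encrypt_directive); every ideal world satisfies ~quarantine_host or quarantine_host, so in either case encrypt_directive holds — hence O(encrypt_directive).
From O(encrypt_directive) and premise 11, O(encrypt_directive → attend_hearing), we obtain O(attend_hearing).
The contrapositive of premise 5 (O(~stand_down → ~attend_hearing)) is O(attend_hearing → stand_down), and O(attend_hearing) is already established, so O(stand_down).
Premise 3 is O(stand_down → audit_certificate); since O(stand_down), deontic closure gives O(audit_certificate).
With premise 10, O(audit_certificate → reboot_node), the K-axiom yields O(reboot_node).
Applying K to premise 7 (O(reboot_node → redact_blueprint)) and O(reboot_node) yields O(redact_blueprint).
From O(redact_blueprint) and premise 2, O(redact_blueprint → publish_record), we obtain O(publish_record).
Premises 1, 8, 9 do not contribute to this derivation.
Hence publish_record is obligatory.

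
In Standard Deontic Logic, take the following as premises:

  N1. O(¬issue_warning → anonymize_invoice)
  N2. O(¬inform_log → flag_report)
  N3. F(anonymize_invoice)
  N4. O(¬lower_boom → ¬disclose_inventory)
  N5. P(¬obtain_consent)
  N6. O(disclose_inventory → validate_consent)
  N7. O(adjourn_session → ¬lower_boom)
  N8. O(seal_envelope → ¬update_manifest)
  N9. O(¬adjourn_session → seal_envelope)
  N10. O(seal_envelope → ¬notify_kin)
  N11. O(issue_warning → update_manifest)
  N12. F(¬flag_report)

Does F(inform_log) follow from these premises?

No

Premise 2 is O(¬inform_log → flag_report); even if O(flag_report) held, inferring O(¬inform_log) would be affirming the consequent — invalid.
No other premise forces O(¬inform_log). An ideal world satisfying every premise can still have inform_log true, so F(inform_log) is not derivable.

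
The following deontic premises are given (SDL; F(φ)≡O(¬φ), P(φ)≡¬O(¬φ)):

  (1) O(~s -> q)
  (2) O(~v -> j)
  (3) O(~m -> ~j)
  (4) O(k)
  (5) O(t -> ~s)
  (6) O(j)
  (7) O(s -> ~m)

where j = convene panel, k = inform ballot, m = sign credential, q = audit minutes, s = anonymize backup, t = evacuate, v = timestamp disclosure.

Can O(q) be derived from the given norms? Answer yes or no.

From premise 6 we have O(j).
Premise 3, O(~m -> ~j), contraposes to O(j -> m); with O(j) we get O(m).
Premise 7 is O(s -> ~m); contrapositively O(m -> ~s). Since O(m) holds, K gives O(~s).
From O(~s) and premise 1, O(~s -> q), we obtain O(q).
Premises 2, 4, 5 do not contribute to this derivation.
So O(q) follows.

Yes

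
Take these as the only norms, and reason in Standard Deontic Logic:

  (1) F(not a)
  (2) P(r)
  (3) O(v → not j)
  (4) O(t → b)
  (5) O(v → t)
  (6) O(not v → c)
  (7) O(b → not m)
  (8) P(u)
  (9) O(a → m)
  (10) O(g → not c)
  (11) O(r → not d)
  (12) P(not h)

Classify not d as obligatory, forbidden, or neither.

Premise 11 is O(r → not d), but O(r) is not derivable from the premises (the permission P(r) asserts only not O(not r), not O(r)), so it does not yield O(not d).
No premise or chain of K-axiom applications forces O(not d), and none forces O(d). So not d is neither obligatory nor forbidden under these norms.

Neither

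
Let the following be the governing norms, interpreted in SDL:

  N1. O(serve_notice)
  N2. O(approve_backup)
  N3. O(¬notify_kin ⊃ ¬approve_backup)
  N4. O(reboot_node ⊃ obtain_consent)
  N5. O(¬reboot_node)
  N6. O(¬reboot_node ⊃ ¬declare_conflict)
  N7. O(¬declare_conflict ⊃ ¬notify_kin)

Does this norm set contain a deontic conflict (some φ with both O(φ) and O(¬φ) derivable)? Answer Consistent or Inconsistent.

Inconsistent

Premise 5 gives O(¬reboot_node).
With premise 6, O(¬reboot_node ⊃ ¬declare_conflict), the K-axiom yields O(¬declare_conflict).
Premise 7 is O(¬declare_conflict ⊃ ¬notify_kin); since O(¬declare_conflict), deontic closure gives O(¬notify_kin).
Premise 3 is O(¬notify_kin ⊃ ¬approve_backup); since O(¬notify_kin), deontic closure gives O(¬approve_backup).
However, premise 2 gives O(approve_backup).
We now have both O(¬approve_backup) and O(approve_backup) — approve_backup is simultaneously obligatory and forbidden, violating the D-axiom.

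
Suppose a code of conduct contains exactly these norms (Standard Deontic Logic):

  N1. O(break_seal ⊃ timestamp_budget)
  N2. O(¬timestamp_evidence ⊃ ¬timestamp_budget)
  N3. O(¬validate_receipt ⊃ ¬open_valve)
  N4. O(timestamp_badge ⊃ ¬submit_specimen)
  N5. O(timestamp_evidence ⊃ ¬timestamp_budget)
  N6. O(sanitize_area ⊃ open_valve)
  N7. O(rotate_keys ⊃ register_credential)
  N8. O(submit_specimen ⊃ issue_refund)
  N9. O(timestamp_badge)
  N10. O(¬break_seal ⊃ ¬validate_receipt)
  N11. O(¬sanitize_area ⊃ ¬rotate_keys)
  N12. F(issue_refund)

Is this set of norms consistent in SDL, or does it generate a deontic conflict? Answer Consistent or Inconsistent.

Premise 8 is O(submit_specimen ⊃ issue_refund), but O(submit_specimen) is not derivable from the premises, so it does not yield O(issue_refund).
So O(issue_refund) is not derivable, and the apparent clash with O(¬issue_refund) does not arise.
A world satisfying every obligation exists (e.g. break_seal=false, issue_refund=false, open_valve=false, register_credential=false, rotate_keys=false, sanitize_area=false, submit_specimen=false, timestamp_badge=true, timestamp_budget=false, timestamp_evidence=false, validate_receipt=false); no atom is both obligatory and forbidden, so the set is consistent.

Consistent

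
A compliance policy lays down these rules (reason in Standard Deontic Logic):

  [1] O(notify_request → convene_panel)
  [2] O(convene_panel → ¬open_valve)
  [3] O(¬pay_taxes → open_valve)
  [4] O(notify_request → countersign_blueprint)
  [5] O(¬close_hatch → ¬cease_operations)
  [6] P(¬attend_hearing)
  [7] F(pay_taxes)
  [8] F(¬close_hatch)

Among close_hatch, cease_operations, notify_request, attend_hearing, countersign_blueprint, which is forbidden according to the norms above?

notify_request

Premise 7, F(pay_taxes), is equivalent to O(¬pay_taxes).
Premise 3 is O(¬pay_taxes → open_valve); since O(¬pay_taxes), deontic closure gives O(open_valve).
Premise 2, O(convene_panel → ¬open_valve), contraposes to O(open_valve → ¬convene_panel); with O(open_valve) we get O(¬convene_panel).
The contrapositive of premise 1 (O(notify_request → convene_panel)) is O(¬convene_panel → ¬notify_request), and O(¬convene_panel) is already established, so O(¬notify_request).
So O(¬notify_request) holds, i.e. notify_request is forbidden. None of the other listed options is forbidden under the premises.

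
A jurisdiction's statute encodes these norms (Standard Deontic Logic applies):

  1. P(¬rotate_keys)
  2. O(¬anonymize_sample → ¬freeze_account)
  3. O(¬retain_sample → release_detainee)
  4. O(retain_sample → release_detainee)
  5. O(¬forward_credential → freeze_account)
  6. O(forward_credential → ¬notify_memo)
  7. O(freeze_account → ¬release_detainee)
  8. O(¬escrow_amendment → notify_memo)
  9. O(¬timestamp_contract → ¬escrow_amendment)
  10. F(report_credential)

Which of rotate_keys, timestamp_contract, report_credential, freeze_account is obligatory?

Premises 3 and 4 cover both cases: O(¬retain_sample → release_detainee) and O(retain_sample → release_detainee). Since ¬retain_sample ∨ retain_sample is a tautology, O(release_detainee) follows.
The contrapositive of premise 7 (O(freeze_account → ¬release_detainee)) is O(release_detainee → ¬freeze_account), and O(release_detainee) is already established, so O(¬freeze_account).
The contrapositive of premise 5 (O(¬forward_credential → freeze_account)) is O(¬freeze_account → forward_credential), and O(¬freeze_account) is already established, so O(forward_credential).
With premise 6, O(forward_credential → ¬notify_memo), the K-axiom yields O(¬notify_memo).
Premise 8 is O(¬escrow_amendment → notify_memo); contrapositively O(¬notify_memo → escrow_amendment). Since O(¬notify_memo) holds, K gives O(escrow_amendment).
Premise 9, O(¬timestamp_contract → ¬escrow_amendment), contraposes to O(escrow_amendment → timestamp_contract); with O(escrow_amendment) we get O(timestamp_contract).
So O(timestamp_contract) holds — timestamp_contract is obligatory. None of the other listed options is made obligatory by any chain of premises.

timestamp_contract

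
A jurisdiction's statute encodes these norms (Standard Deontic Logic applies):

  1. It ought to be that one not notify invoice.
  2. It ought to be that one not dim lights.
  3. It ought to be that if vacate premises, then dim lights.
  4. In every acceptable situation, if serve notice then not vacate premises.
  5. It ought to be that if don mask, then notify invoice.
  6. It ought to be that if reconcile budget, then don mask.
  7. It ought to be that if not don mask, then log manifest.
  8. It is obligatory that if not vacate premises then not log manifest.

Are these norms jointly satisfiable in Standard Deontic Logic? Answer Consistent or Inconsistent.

Inconsistent

Premise 2 states O(¬dim_lights) outright.
Premise 3, O(vacate_premises → dim_lights), contraposes to O(¬dim_lights → ¬vacate_premises); with O(¬dim_lights) we get O(¬vacate_premises).
Premise 8 is O(¬vacate_premises → ¬log_manifest); since O(¬vacate_premises), deontic closure gives O(¬log_manifest).
The contrapositive of premise 7 (O(¬don_mask → log_manifest)) is O(¬log_manifest → don_mask), and O(¬log_manifest) is already established, so O(don_mask).
With premise 5, O(don_mask → notify_invoice), the K-axiom yields O(notify_invoice).
Yet premise 1 states O(¬notify_invoice).
We now have both O(notify_invoice) and O(¬notify_invoice) — notify_invoice is simultaneously obligatory and forbidden, violating the D-axiom.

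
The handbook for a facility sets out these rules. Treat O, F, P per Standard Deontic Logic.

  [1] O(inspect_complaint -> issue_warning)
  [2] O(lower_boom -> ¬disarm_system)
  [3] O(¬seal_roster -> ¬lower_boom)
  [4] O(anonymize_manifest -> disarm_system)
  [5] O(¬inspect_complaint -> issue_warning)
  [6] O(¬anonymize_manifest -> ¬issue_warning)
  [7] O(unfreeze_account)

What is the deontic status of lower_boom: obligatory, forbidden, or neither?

Premises 1 and 5 are O(inspect_complaint -> issue_warning) and O(¬inspect_complaint -> issue_warning); every ideal world satisfies inspect_complaint or ¬inspect_complaint, so in either case issue_warning holds — hence O(issue_warning).
Premise 6 is O(¬anonymize_manifest -> ¬issue_warning); contrapositively O(issue_warning -> anonymize_manifest). Since O(issue_warning) holds, K gives O(anonymize_manifest).
Applying K to premise 4 (O(anonymize_manifest -> disarm_system)) and O(anonymize_manifest) yields O(disarm_system).
Premise 2, O(lower_boom -> ¬disarm_system), contraposes to O(disarm_system -> ¬lower_boom); with O(disarm_system) we get O(¬lower_boom).
Premises 3, 7 do not contribute to this derivation.
Thus O(¬lower_boom), which is F(lower_boom): lower_boom is forbidden.

Forbidden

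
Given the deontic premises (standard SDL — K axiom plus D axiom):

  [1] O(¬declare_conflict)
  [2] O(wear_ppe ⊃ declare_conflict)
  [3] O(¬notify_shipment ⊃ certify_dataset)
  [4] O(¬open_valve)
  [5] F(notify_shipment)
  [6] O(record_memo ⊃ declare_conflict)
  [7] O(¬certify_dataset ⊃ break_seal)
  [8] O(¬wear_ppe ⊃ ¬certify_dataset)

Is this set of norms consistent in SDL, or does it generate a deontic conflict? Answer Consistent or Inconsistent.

Premise 5, F(notify_shipment), is equivalent to O(¬notify_shipment).
Premise 3 is O(¬notify_shipment ⊃ certify_dataset); since O(¬notify_shipment), deontic closure gives O(certify_dataset).
The contrapositive of premise 8 (O(¬wear_ppe ⊃ ¬certify_dataset)) is O(certify_dataset ⊃ wear_ppe), and O(certify_dataset) is already established, so O(wear_ppe).
Applying K to premise 2 (O(wear_ppe ⊃ declare_conflict)) and O(wear_ppe) yields O(declare_conflict).
However, premise 1 gives O(¬declare_conflict).
We now have both O(declare_conflict) and O(¬declare_conflict) — declare_conflict is simultaneously obligatory and forbidden, violating the D-axiom.

Inconsistent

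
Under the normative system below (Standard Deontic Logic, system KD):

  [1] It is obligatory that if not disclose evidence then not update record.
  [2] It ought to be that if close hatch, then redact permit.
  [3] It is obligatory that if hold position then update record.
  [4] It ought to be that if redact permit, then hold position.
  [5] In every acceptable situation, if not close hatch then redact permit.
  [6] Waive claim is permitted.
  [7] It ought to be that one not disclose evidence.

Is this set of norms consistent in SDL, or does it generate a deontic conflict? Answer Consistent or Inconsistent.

Inconsistent

By case analysis on close_hatch: premise 2 gives O(close_hatch → redact_permit) and premise 5 gives O(¬close_hatch → redact_permit), so O(redact_permit) either way.
With premise 4, O(redact_permit → hold_position), the K-axiom yields O(hold_position).
Premise 3 is O(hold_position → update_record); since O(hold_position), deontic closure gives O(update_record).
The contrapositive of premise 1 (O(¬disclose_evidence → ¬update_record)) is O(update_record → disclose_evidence), and O(update_record) is already established, so O(disclose_evidence).
Yet premise 7 states O(¬disclose_evidence).
We now have both O(disclose_evidence) and O(¬disclose_evidence) — disclose_evidence is simultaneously obligatory and forbidden, violating the D-axiom.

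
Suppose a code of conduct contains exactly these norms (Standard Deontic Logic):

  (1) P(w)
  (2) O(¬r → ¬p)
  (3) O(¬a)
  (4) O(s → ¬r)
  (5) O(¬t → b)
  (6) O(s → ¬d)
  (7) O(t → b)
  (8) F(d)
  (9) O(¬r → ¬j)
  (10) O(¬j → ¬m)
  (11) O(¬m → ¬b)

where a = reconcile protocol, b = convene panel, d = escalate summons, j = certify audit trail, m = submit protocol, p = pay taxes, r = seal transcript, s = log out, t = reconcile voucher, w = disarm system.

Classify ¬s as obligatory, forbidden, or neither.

Obligatory

By case analysis on ¬t: premise 5 gives O(¬t → b) and premise 7 gives O(t → b), so O(b) either way.
Premise 11, O(¬m → ¬b), contraposes to O(b → m); with O(b) we get O(m).
The contrapositive of premise 10 (O(¬j → ¬m)) is O(m → j), and O(m) is already established, so O(j).
Premise 9, O(¬r → ¬j), contraposes to O(j → r); with O(j) we get O(r).
The contrapositive of premise 4 (O(s → ¬r)) is O(r → ¬s), and O(r) is already established, so O(¬s).
Premises 1, 2, 3, 6, 8 do not contribute to this derivation.
Hence ¬s is obligatory.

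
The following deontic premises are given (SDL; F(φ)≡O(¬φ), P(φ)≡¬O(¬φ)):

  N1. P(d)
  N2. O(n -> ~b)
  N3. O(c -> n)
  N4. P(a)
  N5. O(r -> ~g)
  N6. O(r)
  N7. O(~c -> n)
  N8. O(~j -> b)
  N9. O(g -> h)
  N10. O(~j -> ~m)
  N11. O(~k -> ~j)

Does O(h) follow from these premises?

Premise 9 is O(g -> h), but O(g) is not derivable from the premises, so it does not yield O(h).
No other premise forces O(h). An ideal world satisfying every premise can still have h false, so O(h) is not derivable.

No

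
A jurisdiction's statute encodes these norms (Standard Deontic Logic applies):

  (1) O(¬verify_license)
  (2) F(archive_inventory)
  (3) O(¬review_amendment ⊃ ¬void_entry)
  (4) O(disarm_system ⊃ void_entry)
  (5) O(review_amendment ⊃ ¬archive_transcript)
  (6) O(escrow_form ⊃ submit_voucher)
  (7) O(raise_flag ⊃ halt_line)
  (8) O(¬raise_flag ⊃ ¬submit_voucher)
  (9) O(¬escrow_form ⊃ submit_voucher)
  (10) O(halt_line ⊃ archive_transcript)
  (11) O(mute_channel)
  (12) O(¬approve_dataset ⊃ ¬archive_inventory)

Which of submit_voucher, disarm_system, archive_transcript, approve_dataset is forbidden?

disarm_system

Premises 6 and 9 are O(escrow_form ⊃ submit_voucher) and O(¬escrow_form ⊃ submit_voucher); every ideal world satisfies escrow_form or ¬escrow_form, so in either case submit_voucher holds — hence O(submit_voucher).
Premise 8, O(¬raise_flag ⊃ ¬submit_voucher), contraposes to O(submit_voucher ⊃ raise_flag); with O(submit_voucher) we get O(raise_flag).
From O(raise_flag) and premise 7, O(raise_flag ⊃ halt_line), we obtain O(halt_line).
Applying K to premise 10 (O(halt_line ⊃ archive_transcript)) and O(halt_line) yields O(archive_transcript).
Premise 5, O(review_amendment ⊃ ¬archive_transcript), contraposes to O(archive_transcript ⊃ ¬review_amendment); with O(archive_transcript) we get O(¬review_amendment).
From O(¬review_amendment) and premise 3, O(¬review_amendment ⊃ ¬void_entry), we obtain O(¬void_entry).
The contrapositive of premise 4 (O(disarm_system ⊃ void_entry)) is O(¬void_entry ⊃ ¬disarm_system), and O(¬void_entry) is already established, so O(¬disarm_system).
So O(¬disarm_system) holds, i.e. disarm_system is forbidden. None of the other listed options is forbidden under the premises.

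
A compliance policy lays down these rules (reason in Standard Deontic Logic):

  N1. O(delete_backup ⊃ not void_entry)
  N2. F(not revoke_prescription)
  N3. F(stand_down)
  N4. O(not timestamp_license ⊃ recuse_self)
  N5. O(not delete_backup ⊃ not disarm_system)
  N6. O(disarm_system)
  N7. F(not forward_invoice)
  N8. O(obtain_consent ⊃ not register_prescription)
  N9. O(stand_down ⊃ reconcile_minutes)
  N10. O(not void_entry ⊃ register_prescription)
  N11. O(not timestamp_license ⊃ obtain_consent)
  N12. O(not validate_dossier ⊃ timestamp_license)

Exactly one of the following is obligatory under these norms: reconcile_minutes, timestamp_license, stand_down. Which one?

Premise 6 states O(disarm_system) outright.
The contrapositive of premise 5 (O(not delete_backup ⊃ not disarm_system)) is O(disarm_system ⊃ delete_backup), and O(disarm_system) is already established, so O(delete_backup).
Premise 1 is O(delete_backup ⊃ not void_entry); since O(delete_backup), deontic closure gives O(not void_entry).
With premise 10, O(not void_entry ⊃ register_prescription), the K-axiom yields O(register_prescription).
Premise 8, O(obtain_consent ⊃ not register_prescription), contraposes to O(register_prescription ⊃ not obtain_consent); with O(register_prescription) we get O(not obtain_consent).
The contrapositive of premise 11 (O(not timestamp_license ⊃ obtain_consent)) is O(not obtain_consent ⊃ timestamp_license), and O(not obtain_consent) is already established, so O(timestamp_license).
So O(timestamp_license) holds — timestamp_license is obligatory. None of the other listed options is made obligatory by any chain of premises.

timestamp_license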